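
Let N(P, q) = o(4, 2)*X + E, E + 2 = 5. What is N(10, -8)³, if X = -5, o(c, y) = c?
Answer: -4913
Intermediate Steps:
E = 3 (E = -2 + 5 = 3)
N(P, q) = -17 (N(P, q) = 4*(-5) + 3 = -20 + 3 = -17)
N(10, -8)³ = (-17)³ = -4913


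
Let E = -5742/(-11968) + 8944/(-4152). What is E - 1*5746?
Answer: -1622775389/282336 ≈ -5747.7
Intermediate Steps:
E = -472733/282336 (E = -5742*(-1/11968) + 8944*(-1/4152) = 261/544 - 1118/519 = -472733/282336 ≈ -1.6744)
E - 1*5746 = -472733/282336 - 1*5746 = -472733/282336 - 5746 = -1622775389/282336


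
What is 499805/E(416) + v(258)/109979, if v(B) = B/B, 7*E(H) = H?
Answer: 384776379081/45751264 ≈ 8410.2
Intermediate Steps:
E(H) = H/7
v(B) = 1
499805/E(416) + v(258)/109979 = 499805/(((⅐)*416)) + 1/109979 = 499805/(416/7) + 1*(1/109979) = 499805*(7/416) + 1/109979 = 3498635/416 + 1/109979 = 384776379081/45751264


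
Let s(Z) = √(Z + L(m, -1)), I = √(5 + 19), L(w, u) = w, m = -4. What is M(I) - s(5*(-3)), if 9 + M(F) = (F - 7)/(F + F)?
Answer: -17/2 - 7*√6/24 - I*√19 ≈ -9.2144 - 4.3589*I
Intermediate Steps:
I = 2*√6 (I = √24 = 2*√6 ≈ 4.8990)
M(F) = -9 + (-7 + F)/(2*F) (M(F) = -9 + (F - 7)/(F + F) = -9 + (-7 + F)/((2*F)) = -9 + (-7 + F)*(1/(2*F)) = -9 + (-7 + F)/(2*F))
s(Z) = √(-4 + Z) (s(Z) = √(Z - 4) = √(-4 + Z))
M(I) - s(5*(-3)) = (-7 - 34*√6)/(2*((2*√6))) - √(-4 + 5*(-3)) = (√6/12)*(-7 - 34*√6)/2 - √(-4 - 15) = √6*(-7 - 34*√6)/24 - √(-19) = √6*(-7 - 34*√6)/24 - I*√19 = -I*√19 + √6*(-7 - 34*√6)/24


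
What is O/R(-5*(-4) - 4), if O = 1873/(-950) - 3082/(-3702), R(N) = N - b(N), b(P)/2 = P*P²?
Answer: 286139/2053869600 ≈ 0.00013932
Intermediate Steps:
b(P) = 2*P³ (b(P) = 2*(P*P²) = 2*P³)
R(N) = N - 2*N³
O = -2002973/1758450 (O = 1873*(-1/950) - 3082*(-1/3702) = -1873/950 + 1541/1851 = -2002973/1758450 ≈ -1.1391)
O/R(-5*(-4) - 4) = -2002973/(1758450*((-5*(-4) - 4) - 2*(-5*(-4) - 4)³)) = -2002973/(1758450*((20 - 4) - 2*(20 - 4)³)) = -2002973/(1758450*(16 - 2*16³)) = -2002973/(1758450*(16 - 2*4096)) = -2002973/(1758450*(16 - 8192)) = -2002973/1758450/(-8176) = -2002973/1758450*(-1/8176) = 286139/2053869600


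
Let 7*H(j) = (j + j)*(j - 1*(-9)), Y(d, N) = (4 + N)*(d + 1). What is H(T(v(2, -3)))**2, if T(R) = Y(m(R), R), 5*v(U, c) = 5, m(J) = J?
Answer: 144400/49 ≈ 2946.9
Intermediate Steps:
Y(d, N) = (1 + d)*(4 + N) (Y(d, N) = (4 + N)*(1 + d) = (1 + d)*(4 + N))
v(U, c) = 1 (v(U, c) = (1/5)*5 = 1)
T(R) = 4 + R**2 + 5*R (T(R) = 4 + R + 4*R + R*R = 4 + R + 4*R + R**2 = 4 + R**2 + 5*R)
H(j) = 2*j*(9 + j)/7 (H(j) = ((j + j)*(j - 1*(-9)))/7 = ((2*j)*(j + 9))/7 = ((2*j)*(9 + j))/7 = (2*j*(9 + j))/7 = 2*j*(9 + j)/7)
H(T(v(2, -3)))**2 = (2*(4 + 1**2 + 5*1)*(9 + (4 + 1**2 + 5*1))/7)**2 = (2*(4 + 1 + 5)*(9 + (4 + 1 + 5))/7)**2 = ((2/7)*10*(9 + 10))**2 = ((2/7)*10*19)**2 = (380/7)**2 = 144400/49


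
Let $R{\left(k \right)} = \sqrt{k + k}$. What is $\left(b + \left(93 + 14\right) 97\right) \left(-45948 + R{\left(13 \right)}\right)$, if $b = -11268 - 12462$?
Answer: $613451748 - 13351 \sqrt{26} \approx 6.1338 \cdot 10^{8}$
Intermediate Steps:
$b = -23730$
$R{\left(k \right)} = \sqrt{2} \sqrt{k}$ ($R{\left(k \right)} = \sqrt{2 k} = \sqrt{2} \sqrt{k}$)
$\left(b + \left(93 + 14\right) 97\right) \left(-45948 + R{\left(13 \right)}\right) = \left(-23730 + \left(93 + 14\right) 97\right) \left(-45948 + \sqrt{2} \sqrt{13}\right) = \left(-23730 + 107 \cdot 97\right) \left(-45948 + \sqrt{26}\right) = \left(-23730 + 10379\right) \left(-45948 + \sqrt{26}\right) = - 13351 \left(-45948 + \sqrt{26}\right) = 613451748 - 13351 \sqrt{26}$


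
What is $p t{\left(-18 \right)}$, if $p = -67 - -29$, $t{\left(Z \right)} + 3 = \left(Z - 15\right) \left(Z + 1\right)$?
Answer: $-21204$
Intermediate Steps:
$t{\left(Z \right)} = -3 + \left(1 + Z\right) \left(-15 + Z\right)$ ($t{\left(Z \right)} = -3 + \left(Z - 15\right) \left(Z + 1\right) = -3 + \left(-15 + Z\right) \left(1 + Z\right) = -3 + \left(1 + Z\right) \left(-15 + Z\right)$)
$p = -38$ ($p = -67 + 29 = -38$)
$p t{\left(-18 \right)} = - 38 \left(-18 + \left(-18\right)^{2} - -252\right) = - 38 \left(-18 + 324 + 252\right) = \left(-38\right) 558 = -21204$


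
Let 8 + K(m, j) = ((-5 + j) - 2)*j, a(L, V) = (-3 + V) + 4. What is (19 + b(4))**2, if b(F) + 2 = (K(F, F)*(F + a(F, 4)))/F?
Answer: 784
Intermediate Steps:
a(L, V) = 1 + V
K(m, j) = -8 + j*(-7 + j) (K(m, j) = -8 + ((-5 + j) - 2)*j = -8 + (-7 + j)*j = -8 + j*(-7 + j))
b(F) = -2 + (5 + F)*(-8 + F**2 - 7*F)/F (b(F) = -2 + ((-8 + F**2 - 7*F)*(F + (1 + 4)))/F = -2 + ((-8 + F**2 - 7*F)*(F + 5))/F = -2 + ((-8 + F**2 - 7*F)*(5 + F))/F = -2 + ((5 + F)*(-8 + F**2 - 7*F))/F = -2 + (5 + F)*(-8 + F**2 - 7*F)/F)
(19 + b(4))**2 = (19 + (-45 + 4**2 - 40/4 - 2*4))**2 = (19 + (-45 + 16 - 40*1/4 - 8))**2 = (19 + (-45 + 16 - 10 - 8))**2 = (19 - 47)**2 = (-28)**2 = 784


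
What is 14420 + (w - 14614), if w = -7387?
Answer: -7581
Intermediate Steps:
14420 + (w - 14614) = 14420 + (-7387 - 14614) = 14420 - 22001 = -7581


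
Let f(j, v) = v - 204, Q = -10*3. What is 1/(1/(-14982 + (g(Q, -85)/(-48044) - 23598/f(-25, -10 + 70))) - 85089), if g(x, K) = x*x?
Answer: -1423845795/121153614946843 ≈ -1.1752e-5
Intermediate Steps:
Q = -30
g(x, K) = x²
f(j, v) = -204 + v
1/(1/(-14982 + (g(Q, -85)/(-48044) - 23598/f(-25, -10 + 70))) - 85089) = 1/(1/(-14982 + ((-30)²/(-48044) - 23598/(-204 + (-10 + 70)))) - 85089) = 1/(1/(-14982 + (900*(-1/48044) - 23598/(-204 + 60))) - 85089) = 1/(1/(-14982 + (-225/12011 - 23598/(-144))) - 85089) = 1/(1/(-14982 + (-225/12011 - 23598*(-1/144))) - 85089) = 1/(1/(-14982 + (-225/12011 + 1311/8)) - 85089) = 1/(1/(-14982 + 15744621/96088) - 85089) = 1/(1/(-1423845795/96088) - 85089) = 1/(-96088/1423845795 - 85089) = 1/(-121153614946843/1423845795) = -1423845795/121153614946843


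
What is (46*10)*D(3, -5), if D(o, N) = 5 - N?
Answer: 4600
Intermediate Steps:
(46*10)*D(3, -5) = (46*10)*(5 - 1*(-5)) = 460*(5 + 5) = 460*10 = 4600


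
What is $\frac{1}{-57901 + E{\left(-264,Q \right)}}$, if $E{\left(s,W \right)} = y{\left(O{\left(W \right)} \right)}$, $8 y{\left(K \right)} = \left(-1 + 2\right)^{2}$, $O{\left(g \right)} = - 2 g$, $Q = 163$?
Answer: $- \frac{8}{463207} \approx -1.7271 \cdot 10^{-5}$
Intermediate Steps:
$y{\left(K \right)} = \frac{1}{8}$ ($y{\left(K \right)} = \frac{\left(-1 + 2\right)^{2}}{8} = \frac{1^{2}}{8} = \frac{1}{8} \cdot 1 = \frac{1}{8}$)
$E{\left(s,W \right)} = \frac{1}{8}$
$\frac{1}{-57901 + E{\left(-264,Q \right)}} = \frac{1}{-57901 + \frac{1}{8}} = \frac{1}{- \frac{463207}{8}} = - \frac{8}{463207}$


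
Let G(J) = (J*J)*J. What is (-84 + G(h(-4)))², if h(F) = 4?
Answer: 400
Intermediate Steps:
G(J) = J³ (G(J) = J²*J = J³)
(-84 + G(h(-4)))² = (-84 + 4³)² = (-84 + 64)² = (-20)² = 400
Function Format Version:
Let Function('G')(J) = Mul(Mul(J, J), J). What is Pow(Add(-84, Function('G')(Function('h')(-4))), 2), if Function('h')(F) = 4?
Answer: 400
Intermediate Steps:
Function('G')(J) = Pow(J, 3) (Function('G')(J) = Mul(Pow(J, 2), J) = Pow(J, 3))
Pow(Add(-84, Function('G')(Function('h')(-4))), 2) = Pow(Add(-84, Pow(4, 3)), 2) = Pow(Add(-84, 64), 2) = Pow(-20, 2) = 400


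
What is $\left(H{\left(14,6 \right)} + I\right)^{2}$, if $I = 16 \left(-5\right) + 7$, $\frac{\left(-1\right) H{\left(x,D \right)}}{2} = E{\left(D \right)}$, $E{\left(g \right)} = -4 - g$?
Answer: $2809$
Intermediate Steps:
$H{\left(x,D \right)} = 8 + 2 D$ ($H{\left(x,D \right)} = - 2 \left(-4 - D\right) = 8 + 2 D$)
$I = -73$ ($I = -80 + 7 = -73$)
$\left(H{\left(14,6 \right)} + I\right)^{2} = \left(\left(8 + 2 \cdot 6\right) - 73\right)^{2} = \left(\left(8 + 12\right) - 73\right)^{2} = \left(20 - 73\right)^{2} = \left(-53\right)^{2} = 2809$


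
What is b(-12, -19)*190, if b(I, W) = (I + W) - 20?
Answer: -9690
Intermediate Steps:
b(I, W) = -20 + I + W
b(-12, -19)*190 = (-20 - 12 - 19)*190 = -51*190 = -9690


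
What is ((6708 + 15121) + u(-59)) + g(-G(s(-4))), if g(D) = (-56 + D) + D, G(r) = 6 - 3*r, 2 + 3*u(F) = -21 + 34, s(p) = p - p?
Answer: 65294/3 ≈ 21765.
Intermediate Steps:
s(p) = 0
u(F) = 11/3 (u(F) = -2/3 + (-21 + 34)/3 = -2/3 + (1/3)*13 = -2/3 + 13/3 = 11/3)
G(r) = 6 - 3*r
g(D) = -56 + 2*D
((6708 + 15121) + u(-59)) + g(-G(s(-4))) = ((6708 + 15121) + 11/3) + (-56 + 2*(-(6 - 3*0))) = (21829 + 11/3) + (-56 + 2*(-(6 + 0))) = 65498/3 + (-56 + 2*(-1*6)) = 65498/3 + (-56 + 2*(-6)) = 65498/3 + (-56 - 12) = 65498/3 - 68 = 65294/3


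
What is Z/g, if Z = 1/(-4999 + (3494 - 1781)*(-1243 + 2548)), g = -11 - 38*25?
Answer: -1/2143477826 ≈ -4.6653e-10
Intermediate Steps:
g = -961 (g = -11 - 950 = -961)
Z = 1/2230466 (Z = 1/(-4999 + 1713*1305) = 1/(-4999 + 2235465) = 1/2230466 ≈ 4.4834e-7)
Z/g = (1/2230466)/(-961) = (1/2230466)*(-1/961) = -1/2143477826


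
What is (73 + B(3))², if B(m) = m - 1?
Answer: 5625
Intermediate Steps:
B(m) = -1 + m
(73 + B(3))² = (73 + (-1 + 3))² = (73 + 2)² = 75² = 5625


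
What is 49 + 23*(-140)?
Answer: -3171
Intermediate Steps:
49 + 23*(-140) = 49 - 3220 = -3171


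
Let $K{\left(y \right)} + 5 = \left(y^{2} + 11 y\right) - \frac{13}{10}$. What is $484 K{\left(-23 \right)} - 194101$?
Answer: $- \frac{317831}{5} \approx -63566.0$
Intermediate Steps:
$K{\left(y \right)} = - \frac{63}{10} + y^{2} + 11 y$ ($K{\left(y \right)} = -5 - \left(\frac{13}{10} - y^{2} - 11 y\right) = -5 + \left(- \frac{13}{10} + y^{2} + 11 y\right) = - \frac{63}{10} + y^{2} + 11 y$)
$484 K{\left(-23 \right)} - 194101 = 484 \left(- \frac{63}{10} + \left(-23\right)^{2} + 11 \left(-23\right)\right) - 194101 = 484 \left(- \frac{63}{10} + 529 - 253\right) - 194101 = 484 \cdot \frac{2697}{10} - 194101 = \frac{652674}{5} - 194101 = - \frac{317831}{5}$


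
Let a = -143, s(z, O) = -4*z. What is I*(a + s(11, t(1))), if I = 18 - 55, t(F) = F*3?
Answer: 6919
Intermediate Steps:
t(F) = 3*F
I = -37
I*(a + s(11, t(1))) = -37*(-143 - 4*11) = -37*(-143 - 44) = -37*(-187) = 6919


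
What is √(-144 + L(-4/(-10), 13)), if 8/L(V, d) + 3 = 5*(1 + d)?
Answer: 2*I*√161470/67 ≈ 11.995*I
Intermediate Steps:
L(V, d) = 8/(2 + 5*d) (L(V, d) = 8/(-3 + 5*(1 + d)) = 8/(-3 + (5 + 5*d)) = 8/(2 + 5*d))
√(-144 + L(-4/(-10), 13)) = √(-144 + 8/(2 + 5*13)) = √(-144 + 8/(2 + 65)) = √(-144 + 8/67) = √(-9640/67) = 2*I*√161470/67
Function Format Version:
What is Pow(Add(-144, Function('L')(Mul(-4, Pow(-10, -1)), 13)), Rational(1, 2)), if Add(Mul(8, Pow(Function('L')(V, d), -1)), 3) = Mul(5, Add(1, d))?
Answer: Mul(Rational(2, 67), I, Pow(161470, Rational(1, 2))) ≈ Mul(11.995, I)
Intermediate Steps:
Function('L')(V, d) = Mul(8, Pow(Add(2, Mul(5, d)), -1)) (Function('L')(V, d) = Mul(8, Pow(Add(-3, Mul(5, Add(1, d))), -1)) = Mul(8, Pow(Add(-3, Add(5, Mul(5, d))), -1)) = Mul(8, Pow(Add(2, Mul(5, d)), -1)))
Pow(Add(-144, Function('L')(Mul(-4, Pow(-10, -1)), 13)), Rational(1, 2)) = Pow(Add(-144, Mul(8, Pow(Add(2, Mul(5, 13)), -1))), Rational(1, 2)) = Pow(Add(-144, Mul(8, Pow(Add(2, 65), -1))), Rational(1, 2)) = Pow(Add(-144, Mul(8, Pow(67, -1))), Rational(1, 2)) = Pow(Add(-144, Mul(8, Rational(1, 67))), Rational(1, 2)) = Pow(Add(-144, Rational(8, 67)), Rational(1, 2)) = Pow(Rational(-9640, 67), Rational(1, 2)) = Mul(Rational(2, 67), I, Pow(161470, Rational(1, 2)))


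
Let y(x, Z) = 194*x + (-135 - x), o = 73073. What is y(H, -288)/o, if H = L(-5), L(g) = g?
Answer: -100/6643 ≈ -0.015053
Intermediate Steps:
H = -5
y(x, Z) = -135 + 193*x
y(H, -288)/o = (-135 + 193*(-5))/73073 = (-135 - 965)*(1/73073) = -1100*1/73073 = -100/6643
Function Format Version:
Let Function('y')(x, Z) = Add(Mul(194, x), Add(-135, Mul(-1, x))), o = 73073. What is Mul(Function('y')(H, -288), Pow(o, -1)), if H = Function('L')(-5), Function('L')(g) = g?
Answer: Rational(-100, 6643) ≈ -0.015053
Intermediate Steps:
H = -5
Function('y')(x, Z) = Add(-135, Mul(193, x))
Mul(Function('y')(H, -288), Pow(o, -1)) = Mul(Add(-135, Mul(193, -5)), Pow(73073, -1)) = Mul(Add(-135, -965), Rational(1, 73073)) = Mul(-1100, Rational(1, 73073)) = Rational(-100, 6643)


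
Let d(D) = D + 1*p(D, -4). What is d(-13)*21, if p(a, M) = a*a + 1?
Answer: 3297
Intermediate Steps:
p(a, M) = 1 + a² (p(a, M) = a² + 1 = 1 + a²)
d(D) = 1 + D + D² (d(D) = D + 1*(1 + D²) = D + (1 + D²) = 1 + D + D²)
d(-13)*21 = (1 - 13 + (-13)²)*21 = (1 - 13 + 169)*21 = 157*21 = 3297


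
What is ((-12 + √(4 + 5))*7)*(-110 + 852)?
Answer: -46746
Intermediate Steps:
((-12 + √(4 + 5))*7)*(-110 + 852) = ((-12 + √9)*7)*742 = ((-12 + 3)*7)*742 = -9*7*742 = -63*742 = -46746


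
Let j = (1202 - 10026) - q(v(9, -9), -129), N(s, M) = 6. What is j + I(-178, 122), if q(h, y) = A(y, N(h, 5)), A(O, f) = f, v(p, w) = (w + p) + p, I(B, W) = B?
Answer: -9008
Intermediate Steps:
v(p, w) = w + 2*p (v(p, w) = (p + w) + p = w + 2*p)
q(h, y) = 6
j = -8830 (j = (1202 - 10026) - 1*6 = -8824 - 6 = -8830)
j + I(-178, 122) = -8830 - 178 = -9008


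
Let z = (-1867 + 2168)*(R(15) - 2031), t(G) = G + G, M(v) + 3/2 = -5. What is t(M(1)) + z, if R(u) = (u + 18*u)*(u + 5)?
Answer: 1104356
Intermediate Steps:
R(u) = 19*u*(5 + u) (R(u) = (19*u)*(5 + u) = 19*u*(5 + u))
M(v) = -13/2 (M(v) = -3/2 - 5 = -13/2)
t(G) = 2*G
z = 1104369 (z = (-1867 + 2168)*(19*15*(5 + 15) - 2031) = 301*(19*15*20 - 2031) = 301*(5700 - 2031) = 301*3669 = 1104369)
t(M(1)) + z = 2*(-13/2) + 1104369 = -13 + 1104369 = 1104356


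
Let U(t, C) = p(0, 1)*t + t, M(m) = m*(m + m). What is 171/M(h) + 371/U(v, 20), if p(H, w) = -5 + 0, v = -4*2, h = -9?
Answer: 3643/288 ≈ 12.649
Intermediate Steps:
M(m) = 2*m² (M(m) = m*(2*m) = 2*m²)
v = -8
p(H, w) = -5
U(t, C) = -4*t (U(t, C) = -5*t + t = -4*t)
171/M(h) + 371/U(v, 20) = 171/((2*(-9)²)) + 371/((-4*(-8))) = 171/((2*81)) + 371/32 = 171/162 + 371*(1/32) = 171*(1/162) + 371/32 = 19/18 + 371/32 = 3643/288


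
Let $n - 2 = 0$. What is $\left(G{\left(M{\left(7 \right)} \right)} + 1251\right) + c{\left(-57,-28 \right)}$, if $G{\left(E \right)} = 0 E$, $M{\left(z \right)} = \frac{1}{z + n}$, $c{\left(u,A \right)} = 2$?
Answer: $1253$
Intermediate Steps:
$n = 2$ ($n = 2 + 0 = 2$)
$M{\left(z \right)} = \frac{1}{2 + z}$ ($M{\left(z \right)} = \frac{1}{z + 2} = \frac{1}{2 + z}$)
$G{\left(E \right)} = 0$
$\left(G{\left(M{\left(7 \right)} \right)} + 1251\right) + c{\left(-57,-28 \right)} = \left(0 + 1251\right) + 2 = 1251 + 2 = 1253$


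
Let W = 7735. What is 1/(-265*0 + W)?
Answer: 1/7735 ≈ 0.00012928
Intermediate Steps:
1/(-265*0 + W) = 1/(-265*0 + 7735) = 1/(0 + 7735) = 1/7735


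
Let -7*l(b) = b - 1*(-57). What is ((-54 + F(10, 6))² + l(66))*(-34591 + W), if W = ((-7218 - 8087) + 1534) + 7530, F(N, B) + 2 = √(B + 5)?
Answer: -894465792/7 + 4573184*√11 ≈ -1.1261e+8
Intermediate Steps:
F(N, B) = -2 + √(5 + B) (F(N, B) = -2 + √(B + 5) = -2 + √(5 + B))
l(b) = -57/7 - b/7 (l(b) = -(b - 1*(-57))/7 = -(b + 57)/7 = -(57 + b)/7 = -57/7 - b/7)
W = -6241 (W = (-15305 + 1534) + 7530 = -13771 + 7530 = -6241)
((-54 + F(10, 6))² + l(66))*(-34591 + W) = ((-54 + (-2 + √(5 + 6)))² + (-57/7 - ⅐*66))*(-34591 - 6241) = ((-54 + (-2 + √11))² + (-57/7 - 66/7))*(-40832) = ((-56 + √11)² - 123/7)*(-40832) = (-123/7 + (-56 + √11)²)*(-40832) = 5022336/7 - 40832*(-56 + √11)²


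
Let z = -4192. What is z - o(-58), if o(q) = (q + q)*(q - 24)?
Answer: -13704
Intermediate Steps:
o(q) = 2*q*(-24 + q) (o(q) = (2*q)*(-24 + q) = 2*q*(-24 + q))
z - o(-58) = -4192 - 2*(-58)*(-24 - 58) = -4192 - 2*(-58)*(-82) = -4192 - 1*9512 = -4192 - 9512 = -13704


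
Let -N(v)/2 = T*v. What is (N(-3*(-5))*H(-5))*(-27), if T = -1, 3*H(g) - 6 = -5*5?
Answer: 5130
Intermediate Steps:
H(g) = -19/3 (H(g) = 2 + (-5*5)/3 = 2 + (⅓)*(-25) = 2 - 25/3 = -19/3)
N(v) = 2*v (N(v) = -(-2)*v = 2*v)
(N(-3*(-5))*H(-5))*(-27) = ((2*(-3*(-5)))*(-19/3))*(-27) = ((2*15)*(-19/3))*(-27) = (30*(-19/3))*(-27) = -190*(-27) = 5130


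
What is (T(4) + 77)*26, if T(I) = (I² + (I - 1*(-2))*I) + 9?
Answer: 3276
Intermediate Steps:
T(I) = 9 + I² + I*(2 + I) (T(I) = (I² + (I + 2)*I) + 9 = (I² + (2 + I)*I) + 9 = (I² + I*(2 + I)) + 9 = 9 + I² + I*(2 + I))
(T(4) + 77)*26 = ((9 + 2*4 + 2*4²) + 77)*26 = ((9 + 8 + 2*16) + 77)*26 = ((9 + 8 + 32) + 77)*26 = (49 + 77)*26 = 126*26 = 3276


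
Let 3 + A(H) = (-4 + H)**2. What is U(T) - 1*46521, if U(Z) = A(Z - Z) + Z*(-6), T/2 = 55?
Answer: -47168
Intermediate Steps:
T = 110 (T = 2*55 = 110)
A(H) = -3 + (-4 + H)**2
U(Z) = 13 - 6*Z (U(Z) = (-3 + (-4 + (Z - Z))**2) + Z*(-6) = (-3 + (-4 + 0)**2) - 6*Z = (-3 + (-4)**2) - 6*Z = (-3 + 16) - 6*Z = 13 - 6*Z)
U(T) - 1*46521 = (13 - 6*110) - 1*46521 = (13 - 660) - 46521 = -647 - 46521 = -47168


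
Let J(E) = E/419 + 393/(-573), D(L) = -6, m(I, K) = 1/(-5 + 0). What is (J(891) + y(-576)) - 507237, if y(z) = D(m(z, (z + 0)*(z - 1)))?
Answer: -40594034755/80029 ≈ -5.0724e+5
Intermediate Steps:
m(I, K) = -⅕ (m(I, K) = 1/(-5) = -⅕)
y(z) = -6
J(E) = -131/191 + E/419 (J(E) = E*(1/419) + 393*(-1/573) = E/419 - 131/191 = -131/191 + E/419)
(J(891) + y(-576)) - 507237 = ((-131/191 + (1/419)*891) - 6) - 507237 = ((-131/191 + 891/419) - 6) - 507237 = (115292/80029 - 6) - 507237 = -364882/80029 - 507237 = -40594034755/80029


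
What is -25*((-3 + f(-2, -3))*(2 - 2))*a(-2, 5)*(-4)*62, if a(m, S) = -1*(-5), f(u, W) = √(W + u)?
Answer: 0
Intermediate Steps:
a(m, S) = 5
-25*((-3 + f(-2, -3))*(2 - 2))*a(-2, 5)*(-4)*62 = -25*((-3 + √(-3 - 2))*(2 - 2))*5*(-4)*62 = -25*((-3 + √(-5))*0)*5*(-4)*62 = -25*((-3 + I*√5)*0)*5*(-4)*62 = -25*0*5*(-4)*62 = -0*(-4)*62 = -25*0*62 = 0*62 = 0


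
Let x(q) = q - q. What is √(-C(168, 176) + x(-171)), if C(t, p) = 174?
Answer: I*√174 ≈ 13.191*I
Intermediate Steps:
x(q) = 0
√(-C(168, 176) + x(-171)) = √(-1*174 + 0) = √(-174 + 0) = √(-174) = I*√174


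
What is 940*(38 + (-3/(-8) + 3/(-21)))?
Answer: 503135/14 ≈ 35938.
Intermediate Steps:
940*(38 + (-3/(-8) + 3/(-21))) = 940*(38 + (-3*(-⅛) + 3*(-1/21))) = 940*(38 + (3/8 - ⅐)) = 940*(38 + 13/56) = 940*(2141/56) = 503135/14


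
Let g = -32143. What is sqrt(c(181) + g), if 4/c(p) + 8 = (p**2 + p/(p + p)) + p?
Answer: I*sqrt(139459642323071)/65869 ≈ 179.28*I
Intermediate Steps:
c(p) = 4/(-15/2 + p + p**2) (c(p) = 4/(-8 + ((p**2 + p/(p + p)) + p)) = 4/(-8 + ((p**2 + p/((2*p))) + p)) = 4/(-8 + ((p**2 + (1/(2*p))*p) + p)) = 4/(-8 + ((p**2 + 1/2) + p)) = 4/(-8 + ((1/2 + p**2) + p)) = 4/(-8 + (1/2 + p + p**2)) = 4/(-15/2 + p + p**2))
sqrt(c(181) + g) = sqrt(8/(-15 + 2*181 + 2*181**2) - 32143) = sqrt(8/(-15 + 362 + 2*32761) - 32143) = sqrt(8/(-15 + 362 + 65522) - 32143) = sqrt(8/65869 - 32143) = sqrt(-2117227259/65869) = I*sqrt(139459642323071)/65869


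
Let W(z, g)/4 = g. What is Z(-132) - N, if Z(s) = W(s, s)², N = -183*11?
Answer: 280797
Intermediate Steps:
N = -2013
W(z, g) = 4*g
Z(s) = 16*s² (Z(s) = (4*s)² = 16*s²)
Z(-132) - N = 16*(-132)² - 1*(-2013) = 16*17424 + 2013 = 278784 + 2013 = 280797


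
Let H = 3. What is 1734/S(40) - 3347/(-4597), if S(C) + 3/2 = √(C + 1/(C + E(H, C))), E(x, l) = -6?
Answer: 821660639/11809693 + 3468*√46274/2569 ≈ 359.97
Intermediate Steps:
S(C) = -3/2 + √(C + 1/(-6 + C)) (S(C) = -3/2 + √(C + 1/(C - 6)) = -3/2 + √(C + 1/(-6 + C)))
1734/S(40) - 3347/(-4597) = 1734/(-3/2 + √((1 + 40*(-6 + 40))/(-6 + 40))) - 3347/(-4597) = 1734/(-3/2 + √((1 + 40*34)/34)) - 3347*(-1/4597) = 1734/(-3/2 + √((1 + 1360)/34)) + 3347/4597 = 1734/(-3/2 + √((1/34)*1361)) + 3347/4597 = 1734/(-3/2 + √(1361/34)) + 3347/4597 = 1734/(-3/2 + √46274/34) + 3347/4597 = 3347/4597 + 1734/(-3/2 + √46274/34)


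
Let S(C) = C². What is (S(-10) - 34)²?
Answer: 4356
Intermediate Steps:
(S(-10) - 34)² = ((-10)² - 34)² = (100 - 34)² = 66² = 4356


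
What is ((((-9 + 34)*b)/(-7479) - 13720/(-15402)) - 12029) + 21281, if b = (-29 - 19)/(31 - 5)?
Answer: 769784612536/83193903 ≈ 9252.9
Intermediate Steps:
b = -24/13 (b = -48/26 = -48*1/26 = -24/13 ≈ -1.8462)
((((-9 + 34)*b)/(-7479) - 13720/(-15402)) - 12029) + 21281 = ((((-9 + 34)*(-24/13))/(-7479) - 13720/(-15402)) - 12029) + 21281 = (((25*(-24/13))*(-1/7479) - 13720*(-1/15402)) - 12029) + 21281 = ((-600/13*(-1/7479) + 6860/7701) - 12029) + 21281 = ((200/32409 + 6860/7701) - 12029) + 21281 = (74621980/83193903 - 12029) + 21281 = -1000664837207/83193903 + 21281 = 769784612536/83193903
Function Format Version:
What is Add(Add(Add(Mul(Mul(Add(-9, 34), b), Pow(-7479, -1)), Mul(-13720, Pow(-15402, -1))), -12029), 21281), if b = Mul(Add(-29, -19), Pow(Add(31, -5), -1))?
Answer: Rational(769784612536, 83193903) ≈ 9252.9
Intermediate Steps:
b = Rational(-24, 13) (b = Mul(-48, Pow(26, -1)) = Mul(-48, Rational(1, 26)) = Rational(-24, 13) ≈ -1.8462)
Add(Add(Add(Mul(Mul(Add(-9, 34), b), Pow(-7479, -1)), Mul(-13720, Pow(-15402, -1))), -12029), 21281) = Add(Add(Add(Mul(Mul(Add(-9, 34), Rational(-24, 13)), Pow(-7479, -1)), Mul(-13720, Pow(-15402, -1))), -12029), 21281) = Add(Add(Add(Mul(Mul(25, Rational(-24, 13)), Rational(-1, 7479)), Mul(-13720, Rational(-1, 15402))), -12029), 21281) = Add(Add(Add(Mul(Rational(-600, 13), Rational(-1, 7479)), Rational(6860, 7701)), -12029), 21281) = Add(Add(Add(Rational(200, 32409), Rational(6860, 7701)), -12029), 21281) = Add(Add(Rational(74621980, 83193903), -12029), 21281) = Add(Rational(-1000664837207, 83193903), 21281) = Rational(769784612536, 83193903)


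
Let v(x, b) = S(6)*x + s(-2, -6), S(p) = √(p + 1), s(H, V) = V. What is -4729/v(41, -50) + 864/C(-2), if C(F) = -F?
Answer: 5039418/11731 - 193889*√7/11731 ≈ 385.85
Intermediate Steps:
S(p) = √(1 + p)
v(x, b) = -6 + x*√7 (v(x, b) = √(1 + 6)*x - 6 = √7*x - 6 = x*√7 - 6 = -6 + x*√7)
-4729/v(41, -50) + 864/C(-2) = -4729/(-6 + 41*√7) + 864/((-1*(-2))) = -4729/(-6 + 41*√7) + 864/2 = -4729/(-6 + 41*√7) + 864*(½) = -4729/(-6 + 41*√7) + 432 = 432 - 4729/(-6 + 41*√7)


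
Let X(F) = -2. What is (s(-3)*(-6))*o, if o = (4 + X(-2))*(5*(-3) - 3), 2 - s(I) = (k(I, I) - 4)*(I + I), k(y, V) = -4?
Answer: -9936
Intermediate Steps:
s(I) = 2 + 16*I (s(I) = 2 - (-4 - 4)*(I + I) = 2 - (-8)*2*I = 2 - (-16)*I = 2 + 16*I)
o = -36 (o = (4 - 2)*(5*(-3) - 3) = 2*(-15 - 3) = 2*(-18) = -36)
(s(-3)*(-6))*o = ((2 + 16*(-3))*(-6))*(-36) = ((2 - 48)*(-6))*(-36) = -46*(-6)*(-36) = 276*(-36) = -9936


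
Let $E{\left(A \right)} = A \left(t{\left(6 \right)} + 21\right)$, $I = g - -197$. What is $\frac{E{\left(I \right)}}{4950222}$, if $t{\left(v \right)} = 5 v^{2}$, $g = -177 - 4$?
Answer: $\frac{536}{825037} \approx 0.00064967$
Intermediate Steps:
$g = -181$ ($g = -177 - 4 = -181$)
$I = 16$ ($I = -181 - -197 = -181 + 197 = 16$)
$E{\left(A \right)} = 201 A$ ($E{\left(A \right)} = A \left(5 \cdot 6^{2} + 21\right) = A \left(5 \cdot 36 + 21\right) = A \left(180 + 21\right) = A 201 = 201 A$)
$\frac{E{\left(I \right)}}{4950222} = \frac{201 \cdot 16}{4950222} = 3216 \cdot \frac{1}{4950222} = \frac{536}{825037}$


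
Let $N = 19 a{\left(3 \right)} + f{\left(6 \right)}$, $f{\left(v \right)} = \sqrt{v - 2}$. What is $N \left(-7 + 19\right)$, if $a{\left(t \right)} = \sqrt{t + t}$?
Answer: $24 + 228 \sqrt{6} \approx 582.48$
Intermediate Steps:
$a{\left(t \right)} = \sqrt{2} \sqrt{t}$ ($a{\left(t \right)} = \sqrt{2 t} = \sqrt{2} \sqrt{t}$)
$f{\left(v \right)} = \sqrt{-2 + v}$
$N = 2 + 19 \sqrt{6}$ ($N = 19 \sqrt{2} \sqrt{3} + \sqrt{-2 + 6} = 19 \sqrt{6} + \sqrt{4} = 19 \sqrt{6} + 2 = 2 + 19 \sqrt{6} \approx 48.54$)
$N \left(-7 + 19\right) = \left(2 + 19 \sqrt{6}\right) \left(-7 + 19\right) = \left(2 + 19 \sqrt{6}\right) 12 = 24 + 228 \sqrt{6}$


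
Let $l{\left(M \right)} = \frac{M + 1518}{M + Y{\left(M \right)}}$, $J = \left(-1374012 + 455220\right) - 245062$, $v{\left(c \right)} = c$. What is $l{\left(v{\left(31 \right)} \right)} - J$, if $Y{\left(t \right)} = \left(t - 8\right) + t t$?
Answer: $\frac{1181313359}{1015} \approx 1.1639 \cdot 10^{6}$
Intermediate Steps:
$Y{\left(t \right)} = -8 + t + t^{2}$ ($Y{\left(t \right)} = \left(-8 + t\right) + t^{2} = -8 + t + t^{2}$)
$J = -1163854$ ($J = -918792 - 245062 = -1163854$)
$l{\left(M \right)} = \frac{1518 + M}{-8 + M^{2} + 2 M}$ ($l{\left(M \right)} = \frac{M + 1518}{M + \left(-8 + M + M^{2}\right)} = \frac{1518 + M}{-8 + M^{2} + 2 M}$)
$l{\left(v{\left(31 \right)} \right)} - J = \frac{1518 + 31}{-8 + 31^{2} + 2 \cdot 31} - -1163854 = \frac{1}{-8 + 961 + 62} \cdot 1549 + 1163854 = \frac{1}{1015} \cdot 1549 + 1163854 = \frac{1549}{1015} + 1163854 = \frac{1181313359}{1015}$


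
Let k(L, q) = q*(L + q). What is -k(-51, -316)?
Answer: -115972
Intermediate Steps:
-k(-51, -316) = -(-316)*(-51 - 316) = -(-316)*(-367) = -1*115972 = -115972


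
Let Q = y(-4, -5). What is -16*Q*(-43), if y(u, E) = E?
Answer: -3440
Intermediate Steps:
Q = -5
-16*Q*(-43) = -16*(-5)*(-43) = 80*(-43) = -3440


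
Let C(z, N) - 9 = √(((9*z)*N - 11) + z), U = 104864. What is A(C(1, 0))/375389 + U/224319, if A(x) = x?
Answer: 39366810967/84206885091 + I*√10/375389 ≈ 0.4675 + 8.424e-6*I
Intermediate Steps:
C(z, N) = 9 + √(-11 + z + 9*N*z) (C(z, N) = 9 + √(((9*z)*N - 11) + z) = 9 + √((9*N*z - 11) + z) = 9 + √((-11 + 9*N*z) + z) = 9 + √(-11 + z + 9*N*z))
A(C(1, 0))/375389 + U/224319 = (9 + √(-11 + 1 + 9*0*1))/375389 + 104864/224319 = (9 + √(-11 + 1 + 0))*(1/375389) + 104864*(1/224319) = (9 + √(-10))*(1/375389) + 104864/224319 = (9 + I*√10)*(1/375389) + 104864/224319 = (9/375389 + I*√10/375389) + 104864/224319 = 39366810967/84206885091 + I*√10/375389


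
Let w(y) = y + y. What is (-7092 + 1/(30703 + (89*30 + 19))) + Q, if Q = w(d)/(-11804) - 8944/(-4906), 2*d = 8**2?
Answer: -1713825467911981/241718109776 ≈ -7090.2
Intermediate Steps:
d = 32 (d = (1/2)*8**2 = (1/2)*64 = 32)
w(y) = 2*y
Q = 13157624/7238803 (Q = (2*32)/(-11804) - 8944/(-4906) = 64*(-1/11804) - 8944*(-1/4906) = -16/2951 + 4472/2453 = 13157624/7238803 ≈ 1.8177)
(-7092 + 1/(30703 + (89*30 + 19))) + Q = (-7092 + 1/(30703 + (89*30 + 19))) + 13157624/7238803 = (-7092 + 1/(30703 + (2670 + 19))) + 13157624/7238803 = (-7092 + 1/(30703 + 2689)) + 13157624/7238803 = (-7092 + 1/33392) + 13157624/7238803 = -236816063/33392 + 13157624/7238803 = -1713825467911981/241718109776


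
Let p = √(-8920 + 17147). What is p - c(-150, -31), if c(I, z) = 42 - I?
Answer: -192 + √8227 ≈ -101.30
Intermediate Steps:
p = √8227 ≈ 90.703
p - c(-150, -31) = √8227 - (42 - 1*(-150)) = √8227 - (42 + 150) = √8227 - 1*192 = √8227 - 192 = -192 + √8227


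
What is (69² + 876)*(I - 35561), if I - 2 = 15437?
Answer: -113427714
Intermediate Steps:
I = 15439 (I = 2 + 15437 = 15439)
(69² + 876)*(I - 35561) = (69² + 876)*(15439 - 35561) = (4761 + 876)*(-20122) = 5637*(-20122) = -113427714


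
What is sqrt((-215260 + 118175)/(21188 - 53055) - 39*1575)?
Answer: I*sqrt(62374343139130)/31867 ≈ 247.83*I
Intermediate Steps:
sqrt((-215260 + 118175)/(21188 - 53055) - 39*1575) = sqrt(-97085/(-31867) - 61425) = sqrt(-97085*(-1/31867) - 61425) = sqrt(97085/31867 - 61425) = sqrt(-1957333390/31867) = I*sqrt(62374343139130)/31867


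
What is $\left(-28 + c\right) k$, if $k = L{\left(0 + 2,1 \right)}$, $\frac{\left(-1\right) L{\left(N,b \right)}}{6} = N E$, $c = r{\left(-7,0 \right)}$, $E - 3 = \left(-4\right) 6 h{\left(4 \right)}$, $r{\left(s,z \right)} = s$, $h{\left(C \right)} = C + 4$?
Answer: $-79380$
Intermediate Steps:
$h{\left(C \right)} = 4 + C$
$E = -189$ ($E = 3 + \left(-4\right) 6 \left(4 + 4\right) = 3 - 192 = -189$)
$c = -7$
$L{\left(N,b \right)} = 1134 N$ ($L{\left(N,b \right)} = - 6 N \left(-189\right) = - 6 \left(- 189 N\right) = 1134 N$)
$k = 2268$ ($k = 1134 \left(0 + 2\right) = 1134 \cdot 2 = 2268$)
$\left(-28 + c\right) k = \left(-28 - 7\right) 2268 = \left(-35\right) 2268 = -79380$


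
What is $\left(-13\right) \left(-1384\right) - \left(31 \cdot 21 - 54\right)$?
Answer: $17395$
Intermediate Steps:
$\left(-13\right) \left(-1384\right) - \left(31 \cdot 21 - 54\right) = 17992 - \left(651 - 54\right) = 17992 - 597 = 17395$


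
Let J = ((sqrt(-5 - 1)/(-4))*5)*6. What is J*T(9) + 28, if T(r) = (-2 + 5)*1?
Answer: 28 - 45*I*sqrt(6)/2 ≈ 28.0 - 55.114*I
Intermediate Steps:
J = -15*I*sqrt(6)/2 (J = ((sqrt(-6)*(-1/4))*5)*6 = (((I*sqrt(6))*(-1/4))*5)*6 = (-I*sqrt(6)/4*5)*6 = -5*I*sqrt(6)/4*6 = -15*I*sqrt(6)/2 ≈ -18.371*I)
T(r) = 3 (T(r) = 3*1 = 3)
J*T(9) + 28 = -15*I*sqrt(6)/2*3 + 28 = -45*I*sqrt(6)/2 + 28 = 28 - 45*I*sqrt(6)/2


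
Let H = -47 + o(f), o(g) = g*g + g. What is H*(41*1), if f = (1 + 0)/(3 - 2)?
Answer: -1845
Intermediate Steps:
f = 1 (f = 1/1 = 1*1 = 1)
o(g) = g + g² (o(g) = g² + g = g + g²)
H = -45 (H = -47 + 1*(1 + 1) = -47 + 1*2 = -47 + 2 = -45)
H*(41*1) = -1845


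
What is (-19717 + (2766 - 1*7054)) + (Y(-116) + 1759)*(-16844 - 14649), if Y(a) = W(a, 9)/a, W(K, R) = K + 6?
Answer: -3216103251/58 ≈ -5.5450e+7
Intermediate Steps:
W(K, R) = 6 + K
Y(a) = (6 + a)/a
(-19717 + (2766 - 1*7054)) + (Y(-116) + 1759)*(-16844 - 14649) = (-19717 + (2766 - 1*7054)) + ((6 - 116)/(-116) + 1759)*(-16844 - 14649) = (-19717 + (2766 - 7054)) + (-1/116*(-110) + 1759)*(-31493) = (-19717 - 4288) + (55/58 + 1759)*(-31493) = -24005 + (102077/58)*(-31493) = -24005 - 3214710961/58 = -3216103251/58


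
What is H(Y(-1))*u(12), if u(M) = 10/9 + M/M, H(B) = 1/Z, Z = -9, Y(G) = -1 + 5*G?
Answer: -19/81 ≈ -0.23457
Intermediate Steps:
H(B) = -1/9 (H(B) = 1/(-9) = -1/9)
u(M) = 19/9 (u(M) = 10*(1/9) + 1 = 10/9 + 1 = 19/9)
H(Y(-1))*u(12) = -1/9*19/9 = -19/81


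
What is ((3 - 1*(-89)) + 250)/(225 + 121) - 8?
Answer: -1213/173 ≈ -7.0116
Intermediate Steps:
((3 - 1*(-89)) + 250)/(225 + 121) - 8 = ((3 + 89) + 250)/346 - 8 = (92 + 250)*(1/346) - 8 = 342*(1/346) - 8 = 171/173 - 8 = -1213/173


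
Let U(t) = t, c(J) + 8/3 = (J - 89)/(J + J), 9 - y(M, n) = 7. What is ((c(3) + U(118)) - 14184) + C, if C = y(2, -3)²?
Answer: -14079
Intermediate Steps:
y(M, n) = 2 (y(M, n) = 9 - 1*7 = 9 - 7 = 2)
c(J) = -8/3 + (-89 + J)/(2*J) (c(J) = -8/3 + (J - 89)/(J + J) = -8/3 + (-89 + J)/((2*J)) = -8/3 + (-89 + J)*(1/(2*J)) = -8/3 + (-89 + J)/(2*J))
C = 4 (C = 2² = 4)
((c(3) + U(118)) - 14184) + C = (((⅙)*(-267 - 13*3)/3 + 118) - 14184) + 4 = (((⅙)*(⅓)*(-267 - 39) + 118) - 14184) + 4 = (((⅙)*(⅓)*(-306) + 118) - 14184) + 4 = ((-17 + 118) - 14184) + 4 = (101 - 14184) + 4 = -14083 + 4 = -14079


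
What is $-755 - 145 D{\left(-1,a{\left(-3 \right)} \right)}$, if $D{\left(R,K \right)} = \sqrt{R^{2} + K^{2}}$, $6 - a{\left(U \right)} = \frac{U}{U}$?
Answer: $-755 - 145 \sqrt{26} \approx -1494.4$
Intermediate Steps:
$a{\left(U \right)} = 5$ ($a{\left(U \right)} = 6 - \frac{U}{U} = 6 - 1 = 5$)
$D{\left(R,K \right)} = \sqrt{K^{2} + R^{2}}$
$-755 - 145 D{\left(-1,a{\left(-3 \right)} \right)} = -755 - 145 \sqrt{5^{2} + \left(-1\right)^{2}} = -755 - 145 \sqrt{25 + 1} = -755 - 145 \sqrt{26}$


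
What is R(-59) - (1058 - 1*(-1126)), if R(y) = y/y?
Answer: -2183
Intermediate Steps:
R(y) = 1
R(-59) - (1058 - 1*(-1126)) = 1 - (1058 - 1*(-1126)) = 1 - (1058 + 1126) = 1 - 1*2184 = 1 - 2184 = -2183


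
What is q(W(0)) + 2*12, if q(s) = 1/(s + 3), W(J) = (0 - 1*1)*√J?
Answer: 73/3 ≈ 24.333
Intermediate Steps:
W(J) = -√J (W(J) = (0 - 1)*√J = -√J)
q(s) = 1/(3 + s)
q(W(0)) + 2*12 = 1/(3 - √0) + 2*12 = 1/(3 - 1*0) + 24 = 1/(3 + 0) + 24 = 1/3 + 24 = ⅓ + 24 = 73/3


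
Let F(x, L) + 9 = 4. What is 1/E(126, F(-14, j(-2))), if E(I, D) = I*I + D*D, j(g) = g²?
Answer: 1/15901 ≈ 6.2889e-5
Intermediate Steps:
F(x, L) = -5 (F(x, L) = -9 + 4 = -5)
E(I, D) = D² + I² (E(I, D) = I² + D² = D² + I²)
1/E(126, F(-14, j(-2))) = 1/((-5)² + 126²) = 1/(25 + 15876) = 1/15901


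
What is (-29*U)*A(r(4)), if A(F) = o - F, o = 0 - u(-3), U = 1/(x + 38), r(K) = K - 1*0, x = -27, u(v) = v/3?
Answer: 87/11 ≈ 7.9091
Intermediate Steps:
u(v) = v/3 (u(v) = v*(1/3) = v/3)
r(K) = K (r(K) = K + 0 = K)
U = 1/11 (U = 1/(-27 + 38) = 1/11 ≈ 0.090909)
o = 1 (o = 0 - (-3)/3 = 0 - 1*(-1) = 0 + 1 = 1)
A(F) = 1 - F
(-29*U)*A(r(4)) = (-29*1/11)*(1 - 1*4) = -29*(1 - 4)/11 = -29/11*(-3) = 87/11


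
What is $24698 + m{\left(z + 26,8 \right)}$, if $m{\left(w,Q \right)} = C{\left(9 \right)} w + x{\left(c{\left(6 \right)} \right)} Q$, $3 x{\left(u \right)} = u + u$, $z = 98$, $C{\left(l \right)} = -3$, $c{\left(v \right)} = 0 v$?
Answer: $24326$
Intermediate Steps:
$c{\left(v \right)} = 0$
$x{\left(u \right)} = \frac{2 u}{3}$ ($x{\left(u \right)} = \frac{u + u}{3} = \frac{2 u}{3}$)
$m{\left(w,Q \right)} = - 3 w$ ($m{\left(w,Q \right)} = - 3 w + \frac{2}{3} \cdot 0 Q = - 3 w + 0 Q = - 3 w + 0 = - 3 w$)
$24698 + m{\left(z + 26,8 \right)} = 24698 - 3 \left(98 + 26\right) = 24698 - 372 = 24326$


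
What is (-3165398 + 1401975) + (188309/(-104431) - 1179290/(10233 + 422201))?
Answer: -2342221532374057/1328221031 ≈ -1.7634e+6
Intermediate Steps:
(-3165398 + 1401975) + (188309/(-104431) - 1179290/(10233 + 422201)) = -1763423 + (188309*(-1/104431) - 1179290/432434) = -1763423 + (-11077/6143 - 1179290*1/432434) = -1763423 + (-11077/6143 - 589645/216217) = -1763423 - 6017224944/1328221031 = -2342221532374057/1328221031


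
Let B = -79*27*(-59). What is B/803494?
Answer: 125847/803494 ≈ 0.15662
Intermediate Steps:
B = 125847 (B = -2133*(-59) = 125847)
B/803494 = 125847/803494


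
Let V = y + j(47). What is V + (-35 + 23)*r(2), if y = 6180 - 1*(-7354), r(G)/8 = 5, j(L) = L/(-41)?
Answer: 535167/41 ≈ 13053.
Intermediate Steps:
j(L) = -L/41 (j(L) = L*(-1/41) = -L/41)
r(G) = 40 (r(G) = 8*5 = 40)
y = 13534 (y = 6180 + 7354 = 13534)
V = 554847/41 (V = 13534 - 1/41*47 = 13534 - 47/41 = 554847/41 ≈ 13533.)
V + (-35 + 23)*r(2) = 554847/41 + (-35 + 23)*40 = 554847/41 - 12*40 = 554847/41 - 480 = 535167/41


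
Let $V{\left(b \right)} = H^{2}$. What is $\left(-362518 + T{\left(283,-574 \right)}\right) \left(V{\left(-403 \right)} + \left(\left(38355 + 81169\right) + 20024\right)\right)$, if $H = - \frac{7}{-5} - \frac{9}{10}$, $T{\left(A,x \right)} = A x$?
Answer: $-73257249320$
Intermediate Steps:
$H = \frac{1}{2}$ ($H = \left(-7\right) \left(- \frac{1}{5}\right) - \frac{9}{10} = \frac{7}{5} - \frac{9}{10} = \frac{1}{2} \approx 0.5$)
$V{\left(b \right)} = \frac{1}{4}$ ($V{\left(b \right)} = \left(\frac{1}{2}\right)^{2} = \frac{1}{4}$)
$\left(-362518 + T{\left(283,-574 \right)}\right) \left(V{\left(-403 \right)} + \left(\left(38355 + 81169\right) + 20024\right)\right) = \left(-362518 + 283 \left(-574\right)\right) \left(\frac{1}{4} + \left(\left(38355 + 81169\right) + 20024\right)\right) = \left(-362518 - 162442\right) \left(\frac{1}{4} + \left(119524 + 20024\right)\right) = - 524960 \left(\frac{1}{4} + 139548\right) = \left(-524960\right) \frac{558193}{4} = -73257249320$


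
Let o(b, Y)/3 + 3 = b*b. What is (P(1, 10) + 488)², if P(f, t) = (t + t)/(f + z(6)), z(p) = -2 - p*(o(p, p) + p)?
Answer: 94807336464/398161 ≈ 2.3811e+5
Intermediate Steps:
o(b, Y) = -9 + 3*b² (o(b, Y) = -9 + 3*(b*b) = -9 + 3*b²)
z(p) = -2 - p*(-9 + p + 3*p²) (z(p) = -2 - p*((-9 + 3*p²) + p) = -2 - p*(-9 + p + 3*p²))
P(f, t) = 2*t/(-632 + f) (P(f, t) = (t + t)/(f + (-2 - 1*6² - 3*6³ + 9*6)) = (2*t)/(f + (-2 - 1*36 - 3*216 + 54)) = (2*t)/(f + (-2 - 36 - 648 + 54)) = (2*t)/(f - 632) = (2*t)/(-632 + f) = 2*t/(-632 + f))
(P(1, 10) + 488)² = (2*10/(-632 + 1) + 488)² = (2*10/(-631) + 488)² = (2*10*(-1/631) + 488)² = (-20/631 + 488)² = (307908/631)² = 94807336464/398161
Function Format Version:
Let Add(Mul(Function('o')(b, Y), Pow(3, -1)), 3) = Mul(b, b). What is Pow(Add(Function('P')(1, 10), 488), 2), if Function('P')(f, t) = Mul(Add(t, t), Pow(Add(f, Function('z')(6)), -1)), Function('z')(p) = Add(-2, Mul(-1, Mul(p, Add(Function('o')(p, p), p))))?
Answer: Rational(94807336464, 398161) ≈ 2.3811e+5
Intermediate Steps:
Function('o')(b, Y) = Add(-9, Mul(3, Pow(b, 2))) (Function('o')(b, Y) = Add(-9, Mul(3, Mul(b, b))) = Add(-9, Mul(3, Pow(b, 2))))
Function('z')(p) = Add(-2, Mul(-1, p, Add(-9, p, Mul(3, Pow(p, 2))))) (Function('z')(p) = Add(-2, Mul(-1, Mul(p, Add(Add(-9, Mul(3, Pow(p, 2))), p)))) = Add(-2, Mul(-1, Mul(p, Add(-9, p, Mul(3, Pow(p, 2)))))) = Add(-2, Mul(-1, p, Add(-9, p, Mul(3, Pow(p, 2))))))
Function('P')(f, t) = Mul(2, t, Pow(Add(-632, f), -1)) (Function('P')(f, t) = Mul(Add(t, t), Pow(Add(f, Add(-2, Mul(-1, Pow(6, 2)), Mul(-3, Pow(6, 3)), Mul(9, 6))), -1)) = Mul(Mul(2, t), Pow(Add(f, Add(-2, Mul(-1, 36), Mul(-3, 216), 54)), -1)) = Mul(Mul(2, t), Pow(Add(f, Add(-2, -36, -648, 54)), -1)) = Mul(Mul(2, t), Pow(Add(f, -632), -1)) = Mul(Mul(2, t), Pow(Add(-632, f), -1)) = Mul(2, t, Pow(Add(-632, f), -1)))
Pow(Add(Function('P')(1, 10), 488), 2) = Pow(Add(Mul(2, 10, Pow(Add(-632, 1), -1)), 488), 2) = Pow(Add(Mul(2, 10, Pow(-631, -1)), 488), 2) = Pow(Add(Mul(2, 10, Rational(-1, 631)), 488), 2) = Pow(Add(Rational(-20, 631), 488), 2) = Pow(Rational(307908, 631), 2) = Rational(94807336464, 398161)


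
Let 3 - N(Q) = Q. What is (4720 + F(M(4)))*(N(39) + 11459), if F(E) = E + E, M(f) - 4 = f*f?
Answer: 54373480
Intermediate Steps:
M(f) = 4 + f² (M(f) = 4 + f*f = 4 + f²)
N(Q) = 3 - Q
F(E) = 2*E
(4720 + F(M(4)))*(N(39) + 11459) = (4720 + 2*(4 + 4²))*((3 - 1*39) + 11459) = (4720 + 2*(4 + 16))*((3 - 39) + 11459) = (4720 + 2*20)*(-36 + 11459) = (4720 + 40)*11423 = 4760*11423 = 54373480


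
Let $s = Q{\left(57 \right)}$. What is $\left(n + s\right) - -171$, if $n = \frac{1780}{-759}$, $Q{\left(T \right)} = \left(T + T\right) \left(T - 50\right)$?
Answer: $\frac{733691}{759} \approx 966.65$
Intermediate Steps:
$Q{\left(T \right)} = 2 T \left(-50 + T\right)$
$s = 798$ ($s = 2 \cdot 57 \left(-50 + 57\right) = 2 \cdot 57 \cdot 7 = 798$)
$n = - \frac{1780}{759}$ ($n = 1780 \left(- \frac{1}{759}\right) = - \frac{1780}{759} \approx -2.3452$)
$\left(n + s\right) - -171 = \left(- \frac{1780}{759} + 798\right) - -171 = \frac{603902}{759} + \left(-11 + 182\right) = \frac{603902}{759} + 171 = \frac{733691}{759}$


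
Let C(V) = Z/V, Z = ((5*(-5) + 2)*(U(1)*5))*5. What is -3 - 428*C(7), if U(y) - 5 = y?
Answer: 1476579/7 ≈ 2.1094e+5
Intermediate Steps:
U(y) = 5 + y
Z = -3450 (Z = ((5*(-5) + 2)*((5 + 1)*5))*5 = ((-25 + 2)*(6*5))*5 = -23*30*5 = -690*5 = -3450)
C(V) = -3450/V
-3 - 428*C(7) = -3 - (-1476600)/7 = -3 - 428*(-3450/7) = -3 + 1476600/7 = 1476579/7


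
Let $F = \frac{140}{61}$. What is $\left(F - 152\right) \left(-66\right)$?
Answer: $\frac{602712}{61} \approx 9880.5$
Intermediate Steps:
$F = \frac{140}{61}$ ($F = 140 \cdot \frac{1}{61} = \frac{140}{61} \approx 2.2951$)
$\left(F - 152\right) \left(-66\right) = \left(\frac{140}{61} - 152\right) \left(-66\right) = \left(- \frac{9132}{61}\right) \left(-66\right) = \frac{602712}{61}$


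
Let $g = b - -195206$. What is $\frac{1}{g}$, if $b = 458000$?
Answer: $\frac{1}{653206} \approx 1.5309 \cdot 10^{-6}$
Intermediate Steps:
$g = 653206$ ($g = 458000 - -195206 = 458000 + 195206 = 653206$)
$\frac{1}{g} = \frac{1}{653206}$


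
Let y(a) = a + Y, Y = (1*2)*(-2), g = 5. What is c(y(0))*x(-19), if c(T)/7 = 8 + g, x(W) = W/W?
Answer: 91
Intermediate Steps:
x(W) = 1
Y = -4 (Y = 2*(-2) = -4)
y(a) = -4 + a (y(a) = a - 4 = -4 + a)
c(T) = 91 (c(T) = 7*(8 + 5) = 7*13 = 91)
c(y(0))*x(-19) = 91*1 = 91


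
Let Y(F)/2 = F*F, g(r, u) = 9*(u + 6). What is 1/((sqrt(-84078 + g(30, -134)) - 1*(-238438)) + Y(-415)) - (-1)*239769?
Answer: 13577259528584849/56626417629 - I*sqrt(9470)/113252835258 ≈ 2.3977e+5 - 8.5926e-10*I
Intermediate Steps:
g(r, u) = 54 + 9*u (g(r, u) = 9*(6 + u) = 54 + 9*u)
Y(F) = 2*F**2 (Y(F) = 2*(F*F) = 2*F**2)
1/((sqrt(-84078 + g(30, -134)) - 1*(-238438)) + Y(-415)) - (-1)*239769 = 1/((sqrt(-84078 + (54 + 9*(-134))) - 1*(-238438)) + 2*(-415)**2) - (-1)*239769 = 1/((sqrt(-84078 + (54 - 1206)) + 238438) + 2*172225) - 1*(-239769) = 1/((sqrt(-84078 - 1152) + 238438) + 344450) + 239769 = 1/((sqrt(-85230) + 238438) + 344450) + 239769 = 1/((3*I*sqrt(9470) + 238438) + 344450) + 239769 = 1/((238438 + 3*I*sqrt(9470)) + 344450) + 239769 = 1/(582888 + 3*I*sqrt(9470)) + 239769 = 239769 + 1/(582888 + 3*I*sqrt(9470))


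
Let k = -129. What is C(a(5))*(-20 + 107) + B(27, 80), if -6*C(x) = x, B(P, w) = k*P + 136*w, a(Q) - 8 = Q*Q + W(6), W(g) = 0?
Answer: 13837/2 ≈ 6918.5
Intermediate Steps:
a(Q) = 8 + Q² (a(Q) = 8 + (Q*Q + 0) = 8 + (Q² + 0) = 8 + Q²)
B(P, w) = -129*P + 136*w
C(x) = -x/6
C(a(5))*(-20 + 107) + B(27, 80) = (-(8 + 5²)/6)*(-20 + 107) + (-129*27 + 136*80) = -(8 + 25)/6*87 + (-3483 + 10880) = -⅙*33*87 + 7397 = -11/2*87 + 7397 = -957/2 + 7397 = 13837/2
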